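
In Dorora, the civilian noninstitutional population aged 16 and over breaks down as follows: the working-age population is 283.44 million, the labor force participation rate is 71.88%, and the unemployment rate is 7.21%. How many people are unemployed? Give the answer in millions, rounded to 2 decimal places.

About 14.69 million are unemployed.

Labor force = 0.7188 × 283.44 = 203.74 million.
Unemployed = 0.0721 × 203.74 ≈ 14.69 million.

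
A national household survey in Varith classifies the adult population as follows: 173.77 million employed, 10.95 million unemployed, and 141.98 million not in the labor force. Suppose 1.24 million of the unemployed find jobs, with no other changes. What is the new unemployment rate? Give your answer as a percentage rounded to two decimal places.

Initially, labor force = 173.77 + 10.95 = 184.72 million, so u = 10.95/184.72 = 5.93%.
After the change, unemployed falls and employed rises by 1.24; labor force unchanged → E = 175.01, U = 9.71, labor force = 184.72 million.
New unemployment rate = 9.71 / 184.72 = 5.26%.

New unemployment rate ≈ 5.26%.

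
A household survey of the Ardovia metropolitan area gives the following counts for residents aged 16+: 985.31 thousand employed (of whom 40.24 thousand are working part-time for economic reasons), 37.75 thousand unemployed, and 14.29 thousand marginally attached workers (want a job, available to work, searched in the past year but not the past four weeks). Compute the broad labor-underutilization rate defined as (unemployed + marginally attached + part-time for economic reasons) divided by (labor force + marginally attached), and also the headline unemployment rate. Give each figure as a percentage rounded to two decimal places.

Broad underutilization rate ≈ 8.90%; headline unemployment rate ≈ 3.69%.

Labor force = 985.31 + 37.75 = 1,023.06 thousand.
Numerator = 37.75 + 14.29 + 40.24 = 92.28 thousand.
Denominator = 1,023.06 + 14.29 = 1,037.35 thousand.
Broad rate = 92.28 / 1,037.35 = 8.90%.
Headline unemployment rate = 37.75 / 1,023.06 = 3.69%.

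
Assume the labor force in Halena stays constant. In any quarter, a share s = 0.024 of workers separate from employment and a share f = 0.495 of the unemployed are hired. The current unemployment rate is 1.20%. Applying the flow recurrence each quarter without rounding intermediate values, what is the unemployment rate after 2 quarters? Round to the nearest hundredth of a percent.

Unemployment rate after two quarters ≈ 3.83%.

With a fixed labor force, u_{t+1} = u_t + s·(1−u_t) − f·u_t = u_t·(1−s−f) + s.
Here 1−s−f = 0.481 and s = 0.024.
u_1 = 0.012000 × 0.481 + 0.024 = 0.029772.
u_2 = 0.029772 × 0.481 + 0.024 = 0.038320.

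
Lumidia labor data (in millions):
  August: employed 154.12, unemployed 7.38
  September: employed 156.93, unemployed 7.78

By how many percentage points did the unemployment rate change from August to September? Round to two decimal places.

August: labor force = 154.12 + 7.38 = 161.50; u = 7.38/161.50 = 4.57%.
September: labor force = 156.93 + 7.78 = 164.71; u = 7.78/164.71 = 4.72%.
Change = 4.72% − 4.57% = +0.15 pp.

The unemployment rate changed by +0.15 percentage points.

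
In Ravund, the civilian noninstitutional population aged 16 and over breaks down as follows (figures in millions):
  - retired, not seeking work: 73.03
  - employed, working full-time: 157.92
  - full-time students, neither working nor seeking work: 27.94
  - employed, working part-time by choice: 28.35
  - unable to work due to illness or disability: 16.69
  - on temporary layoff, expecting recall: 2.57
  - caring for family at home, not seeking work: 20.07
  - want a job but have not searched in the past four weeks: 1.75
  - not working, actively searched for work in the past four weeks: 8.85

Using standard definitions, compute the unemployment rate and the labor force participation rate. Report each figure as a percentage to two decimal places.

Employed = 157.92 + 28.35 = 186.27 million.
Unemployed = 2.57 + 8.85 = 11.42 million (jobless and actively searching, or on temporary layoff).
Labor force = 186.27 + 11.42 = 197.69 million.
Not in labor force = 73.03 + 27.94 + 16.69 + 20.07 + 1.75 = 139.48 million (those not working and not actively searching are outside the labor force — including those who want a job but have given up searching).
Civilian working-age population = 197.69 + 139.48 = 337.17 million.
Unemployment rate = 11.42 / 197.69 = 5.78%.
Labor force participation rate = 197.69 / 337.17 = 58.63%.

Unemployment rate ≈ 5.78%; labor force participation rate ≈ 58.63%.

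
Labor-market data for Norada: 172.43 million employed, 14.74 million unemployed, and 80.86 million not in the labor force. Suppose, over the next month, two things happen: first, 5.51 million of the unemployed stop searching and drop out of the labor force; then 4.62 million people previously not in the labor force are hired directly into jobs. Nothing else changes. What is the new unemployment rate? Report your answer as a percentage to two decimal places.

Initially, labor force = 172.43 + 14.74 = 187.17 million, so u = 14.74/187.17 = 7.88%.
After the first change, unemployed and labor force both fall by 5.51 → E = 172.43, U = 9.23, labor force = 181.66 million.
After the second change, employed and labor force both rise by 4.62; unemployed unchanged → E = 177.05, U = 9.23, labor force = 186.28 million.
New unemployment rate = 9.23 / 186.28 = 4.95%.

New unemployment rate ≈ 4.95%.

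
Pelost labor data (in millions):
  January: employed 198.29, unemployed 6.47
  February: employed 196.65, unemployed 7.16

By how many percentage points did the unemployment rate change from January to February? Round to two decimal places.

January: labor force = 198.29 + 6.47 = 204.76; u = 6.47/204.76 = 3.16%.
February: labor force = 196.65 + 7.16 = 203.81; u = 7.16/203.81 = 3.51%.
Change = 3.51% − 3.16% = +0.35 pp.

The unemployment rate changed by +0.35 percentage points.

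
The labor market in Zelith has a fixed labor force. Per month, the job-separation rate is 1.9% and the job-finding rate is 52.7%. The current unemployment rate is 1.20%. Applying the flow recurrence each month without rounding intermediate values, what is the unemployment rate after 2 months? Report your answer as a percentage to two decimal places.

With a fixed labor force, u_{t+1} = u_t + s·(1−u_t) − f·u_t = u_t·(1−s−f) + s.
Here 1−s−f = 0.454 and s = 0.019.
u_1 = 0.012000 × 0.454 + 0.019 = 0.024448.
u_2 = 0.024448 × 0.454 + 0.019 = 0.030099.

Unemployment rate after two months ≈ 3.01%.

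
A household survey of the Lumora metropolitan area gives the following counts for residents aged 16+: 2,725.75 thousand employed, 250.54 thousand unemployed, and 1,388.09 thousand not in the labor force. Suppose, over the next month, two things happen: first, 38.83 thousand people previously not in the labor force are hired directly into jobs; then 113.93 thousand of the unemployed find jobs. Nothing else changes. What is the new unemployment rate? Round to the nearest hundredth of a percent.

Initially, labor force = 2,725.75 + 250.54 = 2,976.29 thousand, so u = 250.54/2,976.29 = 8.42%.
After the first change, employed and labor force both rise by 38.83; unemployed unchanged → E = 2,764.58, U = 250.54, labor force = 3,015.12 thousand.
After the second change, unemployed falls and employed rises by 113.93; labor force unchanged → E = 2,878.51, U = 136.61, labor force = 3,015.12 thousand.
New unemployment rate = 136.61 / 3,015.12 = 4.53%.

New unemployment rate ≈ 4.53%.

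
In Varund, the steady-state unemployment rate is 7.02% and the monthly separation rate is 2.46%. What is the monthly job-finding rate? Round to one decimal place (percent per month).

From u* = s/(s+f): f = s·(1−u)/u.
f = 2.46 × (1 − 0.0702) / 0.0702 = 2.2873 / 0.0702 ≈ 32.6% per month.

Job-finding rate ≈ 32.6% per month.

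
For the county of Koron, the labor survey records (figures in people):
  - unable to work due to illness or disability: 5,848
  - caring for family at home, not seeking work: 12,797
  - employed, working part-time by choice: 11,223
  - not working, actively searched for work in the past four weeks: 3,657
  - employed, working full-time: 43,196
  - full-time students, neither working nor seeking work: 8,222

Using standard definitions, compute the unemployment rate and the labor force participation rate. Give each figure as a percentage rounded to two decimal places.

Unemployment rate ≈ 6.30%; labor force participation rate ≈ 68.37%.

Employed = 11,223 + 43,196 = 54,419.
Unemployed = 3,657.
Labor force = 54,419 + 3,657 = 58,076.
Not in labor force = 5,848 + 12,797 + 8,222 = 26,867 (those not working and not actively searching are outside the labor force).
Civilian working-age population = 58,076 + 26,867 = 84,943.
Unemployment rate = 3,657 / 58,076 = 6.30%.
Labor force participation rate = 58,076 / 84,943 = 68.37%.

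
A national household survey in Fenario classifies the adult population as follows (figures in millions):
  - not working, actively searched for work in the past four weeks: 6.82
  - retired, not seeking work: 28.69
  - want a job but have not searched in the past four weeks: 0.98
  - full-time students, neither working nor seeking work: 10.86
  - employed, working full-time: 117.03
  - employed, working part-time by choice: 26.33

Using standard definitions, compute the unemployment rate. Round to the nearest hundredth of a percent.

Employed = 117.03 + 26.33 = 143.36 million.
Unemployed = 6.82 million.
Labor force = 143.36 + 6.82 = 150.18 million.
Unemployment rate = 6.82 / 150.18 = 4.54%.

Unemployment rate ≈ 4.54%.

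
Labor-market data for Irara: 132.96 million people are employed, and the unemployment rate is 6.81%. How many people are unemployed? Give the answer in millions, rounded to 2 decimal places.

About 9.72 million are unemployed.

Let U be the number unemployed. The labor force is E + U, and U/(E+U) = 0.0681.
So U = 0.0681 × 132.96 / (1 − 0.0681) = 9.0546 / 0.9319 ≈ 9.72 million.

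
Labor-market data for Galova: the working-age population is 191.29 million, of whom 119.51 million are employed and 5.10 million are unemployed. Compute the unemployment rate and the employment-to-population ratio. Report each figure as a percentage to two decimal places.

Unemployment rate ≈ 4.09%; employment-population ratio ≈ 62.48%.

Labor force = employed + unemployed = 119.51 + 5.10 = 124.61 million.
Unemployment rate = 5.10 / 124.61 = 4.09%.
Employment-population ratio = 119.51 / 191.29 = 62.48%.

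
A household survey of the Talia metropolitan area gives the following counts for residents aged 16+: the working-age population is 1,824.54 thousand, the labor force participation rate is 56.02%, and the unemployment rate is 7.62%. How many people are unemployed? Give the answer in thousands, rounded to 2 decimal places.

Labor force = 0.5602 × 1,824.54 = 1,022.11 thousand.
Unemployed = 0.0762 × 1,022.11 ≈ 77.88 thousand.

About 77.88 thousand are unemployed.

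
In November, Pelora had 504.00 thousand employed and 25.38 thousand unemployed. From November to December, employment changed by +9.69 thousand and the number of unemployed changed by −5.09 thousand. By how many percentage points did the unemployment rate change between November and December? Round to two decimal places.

The unemployment rate changed by −0.99 percentage points.

November: labor force = 504.00 + 25.38 = 529.38; u = 25.38/529.38 = 4.79%.
December: labor force = 513.69 + 20.29 = 533.98; u = 20.29/533.98 = 3.80%.
Change = 3.80% − 4.79% = −0.99 pp.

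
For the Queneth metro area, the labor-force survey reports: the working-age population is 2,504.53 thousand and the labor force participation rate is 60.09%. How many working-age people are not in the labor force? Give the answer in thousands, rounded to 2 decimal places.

Share not in the labor force = 1 − 0.6009 = 0.3991.
Not in labor force = 0.3991 × 2,504.53 ≈ 999.56 thousand.

About 999.56 thousand are not in the labor force.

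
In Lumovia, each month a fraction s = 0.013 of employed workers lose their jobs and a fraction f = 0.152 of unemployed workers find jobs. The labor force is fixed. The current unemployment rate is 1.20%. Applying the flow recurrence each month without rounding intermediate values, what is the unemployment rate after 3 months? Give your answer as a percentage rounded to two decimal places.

Unemployment rate after three months ≈ 3.99%.

With a fixed labor force, u_{t+1} = u_t + s·(1−u_t) − f·u_t = u_t·(1−s−f) + s.
Here 1−s−f = 0.835 and s = 0.013.
u_1 = 0.012000 × 0.835 + 0.013 = 0.023020.
u_2 = 0.023020 × 0.835 + 0.013 = 0.032222.
u_3 = 0.032222 × 0.835 + 0.013 = 0.039905.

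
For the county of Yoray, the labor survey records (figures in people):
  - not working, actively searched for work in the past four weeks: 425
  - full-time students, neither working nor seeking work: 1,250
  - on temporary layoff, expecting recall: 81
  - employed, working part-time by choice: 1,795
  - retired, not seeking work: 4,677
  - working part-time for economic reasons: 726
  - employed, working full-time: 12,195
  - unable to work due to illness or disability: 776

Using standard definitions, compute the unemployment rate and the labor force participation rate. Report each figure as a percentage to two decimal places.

Unemployment rate ≈ 3.32%; labor force participation rate ≈ 69.43%.

Employed = 1,795 + 726 + 12,195 = 14,716 (anyone who worked, including part-time for economic reasons, counts as employed).
Unemployed = 425 + 81 = 506 (jobless and actively searching, or on temporary layoff).
Labor force = 14,716 + 506 = 15,222.
Not in labor force = 1,250 + 4,677 + 776 = 6,703 (those not working and not actively searching are outside the labor force).
Civilian working-age population = 15,222 + 6,703 = 21,925.
Unemployment rate = 506 / 15,222 = 3.32%.
Labor force participation rate = 15,222 / 21,925 = 69.43%.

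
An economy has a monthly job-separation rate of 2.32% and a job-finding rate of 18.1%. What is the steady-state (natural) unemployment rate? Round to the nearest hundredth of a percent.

At steady state the flows balance: s·E = f·U, so U/(E+U) = s/(s+f).
u* = 2.32 / (2.32 + 18.1) = 2.32 / 20.42 = 11.36%.

Steady-state unemployment rate ≈ 11.36%.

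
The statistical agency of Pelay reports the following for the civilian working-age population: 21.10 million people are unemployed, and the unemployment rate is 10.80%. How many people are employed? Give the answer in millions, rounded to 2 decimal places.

About 174.27 million are employed.

Labor force = U / u = 21.10 / 0.1080 ≈ 195.37 million.
Employed = labor force − unemployed = 195.37 − 21.10 = 174.27 million.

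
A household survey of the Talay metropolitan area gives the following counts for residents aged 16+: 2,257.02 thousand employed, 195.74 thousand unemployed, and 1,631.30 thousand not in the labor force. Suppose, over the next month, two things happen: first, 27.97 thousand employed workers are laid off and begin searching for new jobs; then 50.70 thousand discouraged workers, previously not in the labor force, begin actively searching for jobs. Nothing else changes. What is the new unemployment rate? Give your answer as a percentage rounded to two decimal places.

Initially, labor force = 2,257.02 + 195.74 = 2,452.76 thousand, so u = 195.74/2,452.76 = 7.98%.
After the first change, employed falls and unemployed rises by 27.97; labor force unchanged → E = 2,229.05, U = 223.71, labor force = 2,452.76 thousand.
After the second change, unemployed and labor force both rise by 50.70 → E = 2,229.05, U = 274.41, labor force = 2,503.46 thousand.
New unemployment rate = 274.41 / 2,503.46 = 10.96%.

New unemployment rate ≈ 10.96%.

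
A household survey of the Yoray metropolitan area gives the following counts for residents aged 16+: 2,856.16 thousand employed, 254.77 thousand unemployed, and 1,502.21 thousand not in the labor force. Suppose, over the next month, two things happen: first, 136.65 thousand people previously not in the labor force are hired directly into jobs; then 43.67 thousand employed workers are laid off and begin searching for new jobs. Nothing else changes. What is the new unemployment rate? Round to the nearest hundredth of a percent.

New unemployment rate ≈ 9.19%.

Initially, labor force = 2,856.16 + 254.77 = 3,110.93 thousand, so u = 254.77/3,110.93 = 8.19%.
After the first change, employed and labor force both rise by 136.65; unemployed unchanged → E = 2,992.81, U = 254.77, labor force = 3,247.58 thousand.
After the second change, employed falls and unemployed rises by 43.67; labor force unchanged → E = 2,949.14, U = 298.44, labor force = 3,247.58 thousand.
New unemployment rate = 298.44 / 3,247.58 = 9.19%.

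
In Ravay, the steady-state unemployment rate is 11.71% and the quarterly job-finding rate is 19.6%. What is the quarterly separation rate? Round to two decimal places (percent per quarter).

Separation rate ≈ 2.60% per quarter.

From u* = s/(s+f): s = u·f/(1−u).
s = 0.1171 × 19.6 / (1 − 0.1171) = 2.2952 / 0.8829 ≈ 2.60% per quarter.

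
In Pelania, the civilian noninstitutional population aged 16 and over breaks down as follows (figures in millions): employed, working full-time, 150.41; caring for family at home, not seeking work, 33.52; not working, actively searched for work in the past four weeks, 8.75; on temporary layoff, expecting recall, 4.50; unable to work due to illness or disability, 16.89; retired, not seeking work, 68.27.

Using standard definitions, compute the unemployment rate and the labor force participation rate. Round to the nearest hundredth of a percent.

Employed = 150.41 million.
Unemployed = 8.75 + 4.50 = 13.25 million (jobless and actively searching, or on temporary layoff).
Labor force = 150.41 + 13.25 = 163.66 million.
Not in labor force = 33.52 + 16.89 + 68.27 = 118.68 million (those not working and not actively searching are outside the labor force).
Civilian working-age population = 163.66 + 118.68 = 282.34 million.
Unemployment rate = 13.25 / 163.66 = 8.10%.
Labor force participation rate = 163.66 / 282.34 = 57.97%.

Unemployment rate ≈ 8.10%; labor force participation rate ≈ 57.97%.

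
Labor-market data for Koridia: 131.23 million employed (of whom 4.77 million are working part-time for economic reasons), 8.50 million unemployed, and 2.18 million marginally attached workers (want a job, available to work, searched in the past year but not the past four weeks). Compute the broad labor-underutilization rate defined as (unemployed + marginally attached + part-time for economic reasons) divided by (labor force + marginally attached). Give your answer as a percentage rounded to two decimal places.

Labor force = 131.23 + 8.50 = 139.73 million.
Numerator = 8.50 + 2.18 + 4.77 = 15.45 million.
Denominator = 139.73 + 2.18 = 141.91 million.
Broad rate = 15.45 / 141.91 = 10.89%.

Broad underutilization rate ≈ 10.89%.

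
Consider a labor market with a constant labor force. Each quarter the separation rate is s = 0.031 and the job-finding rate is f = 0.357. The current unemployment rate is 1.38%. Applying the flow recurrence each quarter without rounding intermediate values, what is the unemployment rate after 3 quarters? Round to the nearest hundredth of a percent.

With a fixed labor force, u_{t+1} = u_t + s·(1−u_t) − f·u_t = u_t·(1−s−f) + s.
Here 1−s−f = 0.612 and s = 0.031.
u_1 = 0.013800 × 0.612 + 0.031 = 0.039446.
u_2 = 0.039446 × 0.612 + 0.031 = 0.055141.
u_3 = 0.055141 × 0.612 + 0.031 = 0.064746.

Unemployment rate after three quarters ≈ 6.47%.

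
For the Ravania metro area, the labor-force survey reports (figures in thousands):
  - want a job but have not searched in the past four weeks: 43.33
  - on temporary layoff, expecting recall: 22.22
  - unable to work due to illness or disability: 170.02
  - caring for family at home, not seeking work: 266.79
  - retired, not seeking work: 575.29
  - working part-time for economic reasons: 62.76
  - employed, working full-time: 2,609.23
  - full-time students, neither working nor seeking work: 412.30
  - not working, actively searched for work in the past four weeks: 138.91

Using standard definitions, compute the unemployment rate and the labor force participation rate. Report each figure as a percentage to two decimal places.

Unemployment rate ≈ 5.69%; labor force participation rate ≈ 65.87%.

Employed = 62.76 + 2,609.23 = 2,671.99 thousand (anyone who worked, including part-time for economic reasons, counts as employed).
Unemployed = 22.22 + 138.91 = 161.13 thousand (jobless and actively searching, or on temporary layoff).
Labor force = 2,671.99 + 161.13 = 2,833.12 thousand.
Not in labor force = 43.33 + 170.02 + 266.79 + 575.29 + 412.30 = 1,467.73 thousand (those not working and not actively searching are outside the labor force — including those who want a job but have given up searching).
Civilian working-age population = 2,833.12 + 1,467.73 = 4,300.85 thousand.
Unemployment rate = 161.13 / 2,833.12 = 5.69%.
Labor force participation rate = 2,833.12 / 4,300.85 = 65.87%.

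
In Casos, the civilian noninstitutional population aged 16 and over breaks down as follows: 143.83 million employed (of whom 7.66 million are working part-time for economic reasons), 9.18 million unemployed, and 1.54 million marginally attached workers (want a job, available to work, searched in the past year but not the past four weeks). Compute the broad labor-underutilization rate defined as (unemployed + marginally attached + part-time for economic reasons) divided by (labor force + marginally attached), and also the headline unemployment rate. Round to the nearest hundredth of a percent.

Labor force = 143.83 + 9.18 = 153.01 million.
Numerator = 9.18 + 1.54 + 7.66 = 18.38 million.
Denominator = 153.01 + 1.54 = 154.55 million.
Broad rate = 18.38 / 154.55 = 11.89%.
Headline unemployment rate = 9.18 / 153.01 = 6.00%.

Broad underutilization rate ≈ 11.89%; headline unemployment rate ≈ 6.00%.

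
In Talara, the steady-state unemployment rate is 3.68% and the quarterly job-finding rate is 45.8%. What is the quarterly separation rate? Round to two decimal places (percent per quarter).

From u* = s/(s+f): s = u·f/(1−u).
s = 0.0368 × 45.8 / (1 − 0.0368) = 1.6854 / 0.9632 ≈ 1.75% per quarter.

Separation rate ≈ 1.75% per quarter.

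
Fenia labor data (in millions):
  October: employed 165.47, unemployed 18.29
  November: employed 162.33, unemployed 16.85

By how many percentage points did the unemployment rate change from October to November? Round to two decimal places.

The unemployment rate changed by −0.55 percentage points.

October: labor force = 165.47 + 18.29 = 183.76; u = 18.29/183.76 = 9.95%.
November: labor force = 162.33 + 16.85 = 179.18; u = 16.85/179.18 = 9.40%.
Change = 9.40% − 9.95% = −0.55 pp.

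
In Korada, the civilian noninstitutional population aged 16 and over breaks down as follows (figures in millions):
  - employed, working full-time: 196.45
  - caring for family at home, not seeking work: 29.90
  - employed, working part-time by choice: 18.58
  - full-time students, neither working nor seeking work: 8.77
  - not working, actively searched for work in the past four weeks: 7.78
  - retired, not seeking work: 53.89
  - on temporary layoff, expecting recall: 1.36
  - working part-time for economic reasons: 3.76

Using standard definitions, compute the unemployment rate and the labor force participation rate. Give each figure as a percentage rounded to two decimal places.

Unemployment rate ≈ 4.01%; labor force participation rate ≈ 71.12%.

Employed = 196.45 + 18.58 + 3.76 = 218.79 million (anyone who worked, including part-time for economic reasons, counts as employed).
Unemployed = 7.78 + 1.36 = 9.14 million (jobless and actively searching, or on temporary layoff).
Labor force = 218.79 + 9.14 = 227.93 million.
Not in labor force = 29.90 + 8.77 + 53.89 = 92.56 million (those not working and not actively searching are outside the labor force).
Civilian working-age population = 227.93 + 92.56 = 320.49 million.
Unemployment rate = 9.14 / 227.93 = 4.01%.
Labor force participation rate = 227.93 / 320.49 = 71.12%.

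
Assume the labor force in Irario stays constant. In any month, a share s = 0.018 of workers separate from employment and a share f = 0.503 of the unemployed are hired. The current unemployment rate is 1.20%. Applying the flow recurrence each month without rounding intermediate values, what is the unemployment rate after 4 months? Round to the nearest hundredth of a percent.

Unemployment rate after four months ≈ 3.34%.

With a fixed labor force, u_{t+1} = u_t + s·(1−u_t) − f·u_t = u_t·(1−s−f) + s.
Here 1−s−f = 0.479 and s = 0.018.
u_1 = 0.012000 × 0.479 + 0.018 = 0.023748.
u_2 = 0.023748 × 0.479 + 0.018 = 0.029375.
u_3 = 0.029375 × 0.479 + 0.018 = 0.032071.
u_4 = 0.032071 × 0.479 + 0.018 = 0.033362.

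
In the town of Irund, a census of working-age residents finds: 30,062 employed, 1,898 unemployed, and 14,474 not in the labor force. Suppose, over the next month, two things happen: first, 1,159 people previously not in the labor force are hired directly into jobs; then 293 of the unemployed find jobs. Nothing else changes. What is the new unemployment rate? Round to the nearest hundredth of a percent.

New unemployment rate ≈ 4.85%.

Initially, labor force = 30,062 + 1,898 = 31,960, so u = 1,898/31,960 = 5.94%.
After the first change, employed and labor force both rise by 1,159; unemployed unchanged → E = 31,221, U = 1,898, labor force = 33,119.
After the second change, unemployed falls and employed rises by 293; labor force unchanged → E = 31,514, U = 1,605, labor force = 33,119.
New unemployment rate = 1,605 / 33,119 = 4.85%.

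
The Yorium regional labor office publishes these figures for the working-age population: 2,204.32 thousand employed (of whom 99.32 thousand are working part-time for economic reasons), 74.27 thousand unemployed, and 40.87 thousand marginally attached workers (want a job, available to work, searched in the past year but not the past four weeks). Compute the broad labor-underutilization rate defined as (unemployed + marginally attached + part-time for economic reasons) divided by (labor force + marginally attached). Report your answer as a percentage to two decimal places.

Broad underutilization rate ≈ 9.25%.

Labor force = 2,204.32 + 74.27 = 2,278.59 thousand.
Numerator = 74.27 + 40.87 + 99.32 = 214.46 thousand.
Denominator = 2,278.59 + 40.87 = 2,319.46 thousand.
Broad rate = 214.46 / 2,319.46 = 9.25%.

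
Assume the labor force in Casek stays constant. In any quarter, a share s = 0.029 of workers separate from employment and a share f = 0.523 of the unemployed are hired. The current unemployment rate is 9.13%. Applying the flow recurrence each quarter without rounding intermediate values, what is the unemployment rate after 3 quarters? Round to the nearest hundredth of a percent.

Unemployment rate after three quarters ≈ 5.60%.

With a fixed labor force, u_{t+1} = u_t + s·(1−u_t) − f·u_t = u_t·(1−s−f) + s.
Here 1−s−f = 0.448 and s = 0.029.
u_1 = 0.091300 × 0.448 + 0.029 = 0.069902.
u_2 = 0.069902 × 0.448 + 0.029 = 0.060316.
u_3 = 0.060316 × 0.448 + 0.029 = 0.056022.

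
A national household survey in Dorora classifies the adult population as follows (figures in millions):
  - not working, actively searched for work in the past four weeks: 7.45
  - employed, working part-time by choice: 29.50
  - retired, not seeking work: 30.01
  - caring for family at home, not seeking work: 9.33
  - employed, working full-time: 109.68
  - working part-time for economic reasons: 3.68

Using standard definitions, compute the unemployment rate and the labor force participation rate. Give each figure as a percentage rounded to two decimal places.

Employed = 29.50 + 109.68 + 3.68 = 142.86 million (anyone who worked, including part-time for economic reasons, counts as employed).
Unemployed = 7.45 million.
Labor force = 142.86 + 7.45 = 150.31 million.
Not in labor force = 30.01 + 9.33 = 39.34 million (those not working and not actively searching are outside the labor force).
Civilian working-age population = 150.31 + 39.34 = 189.65 million.
Unemployment rate = 7.45 / 150.31 = 4.96%.
Labor force participation rate = 150.31 / 189.65 = 79.26%.

Unemployment rate ≈ 4.96%; labor force participation rate ≈ 79.26%.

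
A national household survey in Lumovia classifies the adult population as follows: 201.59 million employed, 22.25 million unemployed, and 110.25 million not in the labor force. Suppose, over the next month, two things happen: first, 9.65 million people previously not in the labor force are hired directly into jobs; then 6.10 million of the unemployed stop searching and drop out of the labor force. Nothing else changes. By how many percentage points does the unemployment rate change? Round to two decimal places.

Initially, labor force = 201.59 + 22.25 = 223.84 million, so u = 22.25/223.84 = 9.94%.
After the first change, employed and labor force both rise by 9.65; unemployed unchanged → E = 211.24, U = 22.25, labor force = 233.49 million.
After the second change, unemployed and labor force both fall by 6.10 → E = 211.24, U = 16.15, labor force = 227.39 million.
New unemployment rate = 16.15 / 227.39 = 7.10%.
Change = 7.10% − 9.94% = −2.84 percentage points.

The unemployment rate changes by −2.84 percentage points.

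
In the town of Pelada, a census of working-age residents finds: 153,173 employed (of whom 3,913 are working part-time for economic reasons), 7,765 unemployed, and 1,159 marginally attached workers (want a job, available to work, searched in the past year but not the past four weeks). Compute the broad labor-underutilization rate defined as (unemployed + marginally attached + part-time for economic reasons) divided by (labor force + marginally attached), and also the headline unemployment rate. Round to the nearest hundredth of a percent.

Labor force = 153,173 + 7,765 = 160,938.
Numerator = 7,765 + 1,159 + 3,913 = 12,837.
Denominator = 160,938 + 1,159 = 162,097.
Broad rate = 12,837 / 162,097 = 7.92%.
Headline unemployment rate = 7,765 / 160,938 = 4.82%.

Broad underutilization rate ≈ 7.92%; headline unemployment rate ≈ 4.82%.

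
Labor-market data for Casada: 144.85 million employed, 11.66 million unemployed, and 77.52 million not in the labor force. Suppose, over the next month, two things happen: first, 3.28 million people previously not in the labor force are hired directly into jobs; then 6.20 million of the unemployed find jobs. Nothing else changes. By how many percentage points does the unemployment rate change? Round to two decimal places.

Initially, labor force = 144.85 + 11.66 = 156.51 million, so u = 11.66/156.51 = 7.45%.
After the first change, employed and labor force both rise by 3.28; unemployed unchanged → E = 148.13, U = 11.66, labor force = 159.79 million.
After the second change, unemployed falls and employed rises by 6.20; labor force unchanged → E = 154.33, U = 5.46, labor force = 159.79 million.
New unemployment rate = 5.46 / 159.79 = 3.42%.
Change = 3.42% − 7.45% = −4.03 percentage points.

The unemployment rate changes by −4.03 percentage points.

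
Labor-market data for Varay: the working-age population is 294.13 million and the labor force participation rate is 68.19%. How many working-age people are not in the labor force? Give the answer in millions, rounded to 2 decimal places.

About 93.56 million are not in the labor force.

Share not in the labor force = 1 − 0.6819 = 0.3181.
Not in labor force = 0.3181 × 294.13 ≈ 93.56 million.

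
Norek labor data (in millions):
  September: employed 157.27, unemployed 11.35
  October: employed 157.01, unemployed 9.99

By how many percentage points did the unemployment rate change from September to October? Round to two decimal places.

September: labor force = 157.27 + 11.35 = 168.62; u = 11.35/168.62 = 6.73%.
October: labor force = 157.01 + 9.99 = 167.00; u = 9.99/167.00 = 5.98%.
Change = 5.98% − 6.73% = −0.75 pp.

The unemployment rate changed by −0.75 percentage points.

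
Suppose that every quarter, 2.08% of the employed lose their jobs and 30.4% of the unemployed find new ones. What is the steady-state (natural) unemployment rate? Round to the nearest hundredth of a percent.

At steady state the flows balance: s·E = f·U, so U/(E+U) = s/(s+f).
u* = 2.08 / (2.08 + 30.4) = 2.08 / 32.48 = 6.40%.

Steady-state unemployment rate ≈ 6.40%.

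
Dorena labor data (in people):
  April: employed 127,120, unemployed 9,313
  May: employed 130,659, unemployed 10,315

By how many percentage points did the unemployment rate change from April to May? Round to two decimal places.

The unemployment rate changed by +0.49 percentage points.

April: labor force = 127,120 + 9,313 = 136,433; u = 9,313/136,433 = 6.83%.
May: labor force = 130,659 + 10,315 = 140,974; u = 10,315/140,974 = 7.32%.
Change = 7.32% − 6.83% = +0.49 pp.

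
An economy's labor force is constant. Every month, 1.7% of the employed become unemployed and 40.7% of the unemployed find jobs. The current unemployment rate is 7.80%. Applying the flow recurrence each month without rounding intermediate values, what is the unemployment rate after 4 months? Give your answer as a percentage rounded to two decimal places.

Unemployment rate after four months ≈ 4.43%.

With a fixed labor force, u_{t+1} = u_t + s·(1−u_t) − f·u_t = u_t·(1−s−f) + s.
Here 1−s−f = 0.576 and s = 0.017.
u_1 = 0.078000 × 0.576 + 0.017 = 0.061928.
u_2 = 0.061928 × 0.576 + 0.017 = 0.052671.
u_3 = 0.052671 × 0.576 + 0.017 = 0.047338.
u_4 = 0.047338 × 0.576 + 0.017 = 0.044267.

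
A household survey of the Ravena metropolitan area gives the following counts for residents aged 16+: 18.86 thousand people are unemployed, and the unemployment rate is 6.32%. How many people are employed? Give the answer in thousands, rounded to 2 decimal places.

Labor force = U / u = 18.86 / 0.0632 ≈ 298.42 thousand.
Employed = labor force − unemployed = 298.42 − 18.86 = 279.56 thousand.

About 279.56 thousand are employed.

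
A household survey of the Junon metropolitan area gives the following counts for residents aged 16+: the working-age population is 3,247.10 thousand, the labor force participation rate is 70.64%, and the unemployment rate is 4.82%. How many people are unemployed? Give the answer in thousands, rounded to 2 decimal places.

Labor force = 0.7064 × 3,247.10 = 2,293.75 thousand.
Unemployed = 0.0482 × 2,293.75 ≈ 110.56 thousand.

About 110.56 thousand are unemployed.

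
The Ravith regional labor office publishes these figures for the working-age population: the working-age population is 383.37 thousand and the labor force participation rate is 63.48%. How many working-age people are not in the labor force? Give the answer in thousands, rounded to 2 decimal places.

Share not in the labor force = 1 − 0.6348 = 0.3652.
Not in labor force = 0.3652 × 383.37 ≈ 140.01 thousand.

About 140.01 thousand are not in the labor force.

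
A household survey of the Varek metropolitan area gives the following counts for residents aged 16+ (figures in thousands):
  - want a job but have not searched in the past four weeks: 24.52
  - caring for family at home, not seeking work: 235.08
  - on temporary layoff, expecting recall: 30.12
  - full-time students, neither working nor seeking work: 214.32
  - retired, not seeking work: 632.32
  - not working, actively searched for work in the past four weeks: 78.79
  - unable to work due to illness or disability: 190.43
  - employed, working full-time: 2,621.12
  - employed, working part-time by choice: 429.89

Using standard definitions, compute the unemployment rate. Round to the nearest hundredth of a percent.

Employed = 2,621.12 + 429.89 = 3,051.01 thousand.
Unemployed = 30.12 + 78.79 = 108.91 thousand (jobless and actively searching, or on temporary layoff).
Labor force = 3,051.01 + 108.91 = 3,159.92 thousand.
Unemployment rate = 108.91 / 3,159.92 = 3.45%.

Unemployment rate ≈ 3.45%.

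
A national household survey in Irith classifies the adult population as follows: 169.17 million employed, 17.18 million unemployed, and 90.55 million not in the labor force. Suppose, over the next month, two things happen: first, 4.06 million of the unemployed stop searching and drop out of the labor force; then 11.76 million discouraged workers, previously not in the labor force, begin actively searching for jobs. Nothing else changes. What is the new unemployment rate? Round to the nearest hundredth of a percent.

New unemployment rate ≈ 12.82%.

Initially, labor force = 169.17 + 17.18 = 186.35 million, so u = 17.18/186.35 = 9.22%.
After the first change, unemployed and labor force both fall by 4.06 → E = 169.17, U = 13.12, labor force = 182.29 million.
After the second change, unemployed and labor force both rise by 11.76 → E = 169.17, U = 24.88, labor force = 194.05 million.
New unemployment rate = 24.88 / 194.05 = 12.82%.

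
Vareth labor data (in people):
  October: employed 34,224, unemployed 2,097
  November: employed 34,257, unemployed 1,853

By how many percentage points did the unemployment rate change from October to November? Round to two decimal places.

October: labor force = 34,224 + 2,097 = 36,321; u = 2,097/36,321 = 5.77%.
November: labor force = 34,257 + 1,853 = 36,110; u = 1,853/36,110 = 5.13%.
Change = 5.13% − 5.77% = −0.64 pp.

The unemployment rate changed by −0.64 percentage points.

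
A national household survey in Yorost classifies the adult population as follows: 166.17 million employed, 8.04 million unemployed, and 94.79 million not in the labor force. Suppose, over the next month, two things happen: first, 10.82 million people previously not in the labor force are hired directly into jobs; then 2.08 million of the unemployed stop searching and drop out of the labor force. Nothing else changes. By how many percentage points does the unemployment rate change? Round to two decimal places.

Initially, labor force = 166.17 + 8.04 = 174.21 million, so u = 8.04/174.21 = 4.62%.
After the first change, employed and labor force both rise by 10.82; unemployed unchanged → E = 176.99, U = 8.04, labor force = 185.03 million.
After the second change, unemployed and labor force both fall by 2.08 → E = 176.99, U = 5.96, labor force = 182.95 million.
New unemployment rate = 5.96 / 182.95 = 3.26%.
Change = 3.26% − 4.62% = −1.36 percentage points.

The unemployment rate changes by −1.36 percentage points.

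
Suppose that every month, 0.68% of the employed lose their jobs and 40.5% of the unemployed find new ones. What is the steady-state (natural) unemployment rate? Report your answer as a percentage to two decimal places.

At steady state the flows balance: s·E = f·U, so U/(E+U) = s/(s+f).
u* = 0.68 / (0.68 + 40.5) = 0.68 / 41.18 = 1.65%.

Steady-state unemployment rate ≈ 1.65%.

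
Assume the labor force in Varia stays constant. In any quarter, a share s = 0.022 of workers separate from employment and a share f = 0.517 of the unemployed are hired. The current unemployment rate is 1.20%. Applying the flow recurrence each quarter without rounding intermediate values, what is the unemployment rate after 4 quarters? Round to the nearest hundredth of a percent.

With a fixed labor force, u_{t+1} = u_t + s·(1−u_t) − f·u_t = u_t·(1−s−f) + s.
Here 1−s−f = 0.461 and s = 0.022.
u_1 = 0.012000 × 0.461 + 0.022 = 0.027532.
u_2 = 0.027532 × 0.461 + 0.022 = 0.034692.
u_3 = 0.034692 × 0.461 + 0.022 = 0.037993.
u_4 = 0.037993 × 0.461 + 0.022 = 0.039515.

Unemployment rate after four quarters ≈ 3.95%.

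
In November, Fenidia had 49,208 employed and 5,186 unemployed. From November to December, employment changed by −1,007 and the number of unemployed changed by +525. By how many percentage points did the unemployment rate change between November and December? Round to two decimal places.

November: labor force = 49,208 + 5,186 = 54,394; u = 5,186/54,394 = 9.53%.
December: labor force = 48,201 + 5,711 = 53,912; u = 5,711/53,912 = 10.59%.
Change = 10.59% − 9.53% = +1.06 pp.

The unemployment rate changed by +1.06 percentage points.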